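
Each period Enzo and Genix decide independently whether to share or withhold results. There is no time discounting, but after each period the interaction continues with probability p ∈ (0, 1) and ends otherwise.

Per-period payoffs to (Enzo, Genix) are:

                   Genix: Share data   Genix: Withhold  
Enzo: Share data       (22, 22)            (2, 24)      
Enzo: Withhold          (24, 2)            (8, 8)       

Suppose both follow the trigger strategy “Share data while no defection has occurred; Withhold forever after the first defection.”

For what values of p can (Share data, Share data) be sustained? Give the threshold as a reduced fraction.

With no time discounting, the continuation probability p plays the role of the discount factor.
Grim-trigger IC: 22/(1−p) ≥ 24 + 8p/(1−p) ⇒ p ≥ (24−22)/(24−8) = 1/8.

1/8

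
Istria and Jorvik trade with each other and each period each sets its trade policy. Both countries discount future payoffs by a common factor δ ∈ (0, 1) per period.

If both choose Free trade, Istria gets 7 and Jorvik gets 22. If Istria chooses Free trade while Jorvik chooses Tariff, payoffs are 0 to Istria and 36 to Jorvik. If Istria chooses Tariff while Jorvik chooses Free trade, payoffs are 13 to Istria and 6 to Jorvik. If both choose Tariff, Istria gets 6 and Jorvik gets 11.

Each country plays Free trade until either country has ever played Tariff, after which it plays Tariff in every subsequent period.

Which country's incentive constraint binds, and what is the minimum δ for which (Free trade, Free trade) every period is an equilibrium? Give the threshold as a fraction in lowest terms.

Istria; δ ≥ 6/7

Istria's threshold: (13−7)/(13−6) = 6/7.
Jorvik's threshold: (36−22)/(36−11) = 14/25.
6/7 > 14/25, so Istria binds and δ* = 6/7.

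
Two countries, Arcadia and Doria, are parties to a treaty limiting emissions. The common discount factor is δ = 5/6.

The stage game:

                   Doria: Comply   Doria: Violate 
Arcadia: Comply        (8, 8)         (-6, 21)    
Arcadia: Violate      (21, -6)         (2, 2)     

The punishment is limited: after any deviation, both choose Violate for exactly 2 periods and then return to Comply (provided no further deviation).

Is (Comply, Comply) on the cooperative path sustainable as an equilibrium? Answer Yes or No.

Comparing payoff streams over the 3 periods until play realigns: cooperate → 8(1+δ+…+δ^2); deviate → 21 + 2(δ+…+δ^2).
Cooperation is sustained iff (8−2)(δ+…+δ^2) ≥ 21−8.
δ+…+δ^2 = 5/6·(1−(5/6)^2)/(1−5/6) = 1.5278, and (21−8)/(8−2) = 2.1667.
1.5278 < 2.1667, so cooperation is not sustainable.

No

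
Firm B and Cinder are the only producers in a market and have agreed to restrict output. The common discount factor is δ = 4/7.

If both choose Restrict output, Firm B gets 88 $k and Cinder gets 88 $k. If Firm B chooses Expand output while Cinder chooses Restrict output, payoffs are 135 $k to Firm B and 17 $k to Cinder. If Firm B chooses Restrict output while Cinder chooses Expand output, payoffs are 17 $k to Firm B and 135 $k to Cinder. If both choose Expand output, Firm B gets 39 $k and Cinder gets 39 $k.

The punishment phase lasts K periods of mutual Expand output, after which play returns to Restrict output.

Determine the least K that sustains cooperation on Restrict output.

IC: δ(1−δ^K)/(1−δ) ≥ (135−88)/(88−39) = 47/49.
With δ = 4/7: need 1 − δ^K ≥ 47/49·(1−4/7)/(4/7), i.e. δ^K ≤ 0.2806.
Since (4/7)^2 = 0.3265 and (4/7)^3 = 0.1866, the smallest such K is 3.

3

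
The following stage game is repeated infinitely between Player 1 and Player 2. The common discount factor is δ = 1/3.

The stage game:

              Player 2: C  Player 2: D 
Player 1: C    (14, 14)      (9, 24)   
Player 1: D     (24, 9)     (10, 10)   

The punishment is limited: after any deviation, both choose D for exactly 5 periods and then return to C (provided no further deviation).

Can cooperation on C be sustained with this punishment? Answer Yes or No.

No

A one-shot deviation gives 24 now, then 10 for 5 periods, then back to 14.
Gain from deviating: (24−14) today; loss: (14−10) in each of the next 5 periods.
No-deviation condition: (14−10)(δ+…+δ^5) ≥ 24−14, i.e. δ+…+δ^5 ≥ 5/2.
At δ = 1/3: δ+…+δ^5 = 0.4979 < 2.5000.
So cooperation is not sustainable.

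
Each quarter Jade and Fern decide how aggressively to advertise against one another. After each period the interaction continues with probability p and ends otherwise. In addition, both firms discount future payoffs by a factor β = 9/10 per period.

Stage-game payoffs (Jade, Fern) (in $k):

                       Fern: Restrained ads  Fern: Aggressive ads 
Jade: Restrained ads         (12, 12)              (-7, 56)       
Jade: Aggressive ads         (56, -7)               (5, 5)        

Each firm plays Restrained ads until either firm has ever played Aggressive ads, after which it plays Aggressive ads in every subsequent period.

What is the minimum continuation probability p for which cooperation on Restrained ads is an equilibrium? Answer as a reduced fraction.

With continuation probability p and discount β, the effective per-period discount factor is βp.
Grim-trigger IC: βp ≥ (56−12)/(56−5) = 44/51.
So p ≥ (44/51)/(9/10) = 440/459.

440/459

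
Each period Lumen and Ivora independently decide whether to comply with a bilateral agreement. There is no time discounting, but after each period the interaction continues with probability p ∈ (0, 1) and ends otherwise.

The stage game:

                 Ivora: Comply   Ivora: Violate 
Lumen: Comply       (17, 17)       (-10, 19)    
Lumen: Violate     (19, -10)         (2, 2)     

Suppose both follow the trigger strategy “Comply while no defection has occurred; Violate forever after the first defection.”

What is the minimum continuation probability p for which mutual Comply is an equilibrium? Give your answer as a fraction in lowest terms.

2/17

With no time discounting, the continuation probability p plays the role of the discount factor.
Grim-trigger IC: 17/(1−p) ≥ 19 + 2p/(1−p) ⇒ p ≥ (19−17)/(19−2) = 2/17.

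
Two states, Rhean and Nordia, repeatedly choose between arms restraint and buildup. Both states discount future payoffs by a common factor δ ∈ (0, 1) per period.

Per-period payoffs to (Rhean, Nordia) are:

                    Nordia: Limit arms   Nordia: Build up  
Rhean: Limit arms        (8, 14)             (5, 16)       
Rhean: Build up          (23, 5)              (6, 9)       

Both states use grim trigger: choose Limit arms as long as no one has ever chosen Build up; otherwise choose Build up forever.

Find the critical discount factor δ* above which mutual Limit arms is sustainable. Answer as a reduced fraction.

15/17

Rhean: cooperation gives 8 each period; deviation gives 23 once then 6 forever.
  8/(1−δ) ≥ 23 + 6δ/(1−δ) ⇒ δ ≥ 15/17.
Nordia: cooperation gives 14 each period; deviation gives 16 once then 9 forever.
  δ ≥ 2/7.
Both must hold, so the binding constraint is Rhean's: δ ≥ 15/17.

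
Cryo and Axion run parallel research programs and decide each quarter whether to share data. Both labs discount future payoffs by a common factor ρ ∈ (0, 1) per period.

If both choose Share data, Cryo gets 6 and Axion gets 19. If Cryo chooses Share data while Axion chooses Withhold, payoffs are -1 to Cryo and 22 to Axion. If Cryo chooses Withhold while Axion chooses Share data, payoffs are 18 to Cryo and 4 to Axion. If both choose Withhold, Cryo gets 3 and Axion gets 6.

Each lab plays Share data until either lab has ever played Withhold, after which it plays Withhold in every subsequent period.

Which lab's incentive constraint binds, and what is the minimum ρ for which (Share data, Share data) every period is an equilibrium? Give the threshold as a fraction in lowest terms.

Cryo; ρ ≥ 4/5

Cryo: cooperation gives 6 each period; deviation gives 18 once then 3 forever.
  6/(1−ρ) ≥ 18 + 3ρ/(1−ρ) ⇒ ρ ≥ 12/15 = 4/5.
Axion: cooperation gives 19 each period; deviation gives 22 once then 6 forever.
  ρ ≥ 3/16.
Both must hold, so the binding constraint is Cryo's: ρ ≥ 4/5.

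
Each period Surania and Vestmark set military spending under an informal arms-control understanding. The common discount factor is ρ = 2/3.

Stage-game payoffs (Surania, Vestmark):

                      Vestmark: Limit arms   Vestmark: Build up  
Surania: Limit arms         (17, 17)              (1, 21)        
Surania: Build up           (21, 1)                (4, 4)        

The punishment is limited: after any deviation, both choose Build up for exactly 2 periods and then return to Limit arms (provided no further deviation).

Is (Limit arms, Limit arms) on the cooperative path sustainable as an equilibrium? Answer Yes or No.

Yes

A one-shot deviation gives 21 now, then 4 for 2 periods, then back to 17.
Gain from deviating: (21−17) today; loss: (17−4) in each of the next 2 periods.
No-deviation condition: (17−4)(ρ+…+ρ^2) ≥ 21−17, i.e. ρ+…+ρ^2 ≥ 4/13.
At ρ = 2/3: ρ+…+ρ^2 = 1.1111 ≥ 0.3077.
So cooperation is sustainable.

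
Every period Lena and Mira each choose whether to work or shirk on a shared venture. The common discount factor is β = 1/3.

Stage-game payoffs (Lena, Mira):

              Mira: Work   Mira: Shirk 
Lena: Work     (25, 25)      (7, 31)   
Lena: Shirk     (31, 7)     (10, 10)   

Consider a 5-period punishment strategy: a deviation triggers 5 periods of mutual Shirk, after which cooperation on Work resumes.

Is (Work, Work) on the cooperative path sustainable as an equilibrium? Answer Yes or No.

Yes

Comparing payoff streams over the 6 periods until play realigns: cooperate → 25(1+β+…+β^5); deviate → 31 + 10(β+…+β^5).
Cooperation is sustained iff (25−10)(β+…+β^5) ≥ 31−25.
β+…+β^5 = 1/3·(1−(1/3)^5)/(1−1/3) = 0.4979, and (31−25)/(25−10) = 0.4000.
0.4979 ≥ 0.4000, so cooperation is sustainable.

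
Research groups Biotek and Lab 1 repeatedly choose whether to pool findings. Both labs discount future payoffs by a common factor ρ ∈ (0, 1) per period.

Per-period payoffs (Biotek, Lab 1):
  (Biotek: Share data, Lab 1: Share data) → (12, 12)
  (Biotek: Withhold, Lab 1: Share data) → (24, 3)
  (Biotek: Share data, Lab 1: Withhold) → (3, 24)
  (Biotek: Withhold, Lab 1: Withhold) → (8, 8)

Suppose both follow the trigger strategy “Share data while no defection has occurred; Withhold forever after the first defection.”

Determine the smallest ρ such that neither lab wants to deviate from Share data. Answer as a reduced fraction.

3/4

12/(1−ρ) ≥ 24 + 8ρ/(1−ρ)
12 ≥ 24 − 16ρ
ρ ≥ 12/16 = 3/4.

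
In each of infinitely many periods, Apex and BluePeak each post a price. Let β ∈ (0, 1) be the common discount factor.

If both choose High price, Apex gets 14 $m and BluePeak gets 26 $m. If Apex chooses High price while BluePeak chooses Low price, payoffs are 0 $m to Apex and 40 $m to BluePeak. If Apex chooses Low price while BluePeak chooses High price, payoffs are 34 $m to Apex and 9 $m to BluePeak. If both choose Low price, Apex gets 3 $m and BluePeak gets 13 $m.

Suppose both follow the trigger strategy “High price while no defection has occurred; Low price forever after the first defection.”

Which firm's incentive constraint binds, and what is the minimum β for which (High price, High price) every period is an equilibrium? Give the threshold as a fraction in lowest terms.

Apex's threshold: (34−14)/(34−3) = 20/31.
BluePeak's threshold: (40−26)/(40−13) = 14/27.
20/31 > 14/27, so Apex binds and β* = 20/31.

Apex; β ≥ 20/31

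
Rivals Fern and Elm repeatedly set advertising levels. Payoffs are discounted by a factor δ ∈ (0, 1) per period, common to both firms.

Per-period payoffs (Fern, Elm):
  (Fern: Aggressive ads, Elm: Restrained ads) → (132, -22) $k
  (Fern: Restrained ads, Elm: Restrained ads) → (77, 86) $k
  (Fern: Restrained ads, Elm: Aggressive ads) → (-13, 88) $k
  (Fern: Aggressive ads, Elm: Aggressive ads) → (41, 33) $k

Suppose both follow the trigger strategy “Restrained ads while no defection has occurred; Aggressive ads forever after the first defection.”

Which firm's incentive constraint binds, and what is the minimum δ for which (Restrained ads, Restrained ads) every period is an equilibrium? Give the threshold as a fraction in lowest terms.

Fern; δ ≥ 55/91

Fern: cooperation gives 77 each period; deviation gives 132 once then 41 forever.
  77/(1−δ) ≥ 132 + 41δ/(1−δ) ⇒ δ ≥ 55/91.
Elm: cooperation gives 86 each period; deviation gives 88 once then 33 forever.
  δ ≥ 2/55.
Both must hold, so the binding constraint is Fern's: δ ≥ 55/91.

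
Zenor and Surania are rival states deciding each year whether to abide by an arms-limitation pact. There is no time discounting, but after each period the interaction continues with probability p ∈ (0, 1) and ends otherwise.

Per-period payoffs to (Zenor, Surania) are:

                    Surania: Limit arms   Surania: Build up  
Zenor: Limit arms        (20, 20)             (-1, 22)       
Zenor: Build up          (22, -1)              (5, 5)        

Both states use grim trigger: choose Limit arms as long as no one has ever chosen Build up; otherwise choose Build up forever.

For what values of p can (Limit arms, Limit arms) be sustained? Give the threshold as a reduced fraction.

2/17

With no time discounting, the continuation probability p plays the role of the discount factor.
Grim-trigger IC: 20/(1−p) ≥ 22 + 5p/(1−p) ⇒ p ≥ (22−20)/(22−5) = 2/17.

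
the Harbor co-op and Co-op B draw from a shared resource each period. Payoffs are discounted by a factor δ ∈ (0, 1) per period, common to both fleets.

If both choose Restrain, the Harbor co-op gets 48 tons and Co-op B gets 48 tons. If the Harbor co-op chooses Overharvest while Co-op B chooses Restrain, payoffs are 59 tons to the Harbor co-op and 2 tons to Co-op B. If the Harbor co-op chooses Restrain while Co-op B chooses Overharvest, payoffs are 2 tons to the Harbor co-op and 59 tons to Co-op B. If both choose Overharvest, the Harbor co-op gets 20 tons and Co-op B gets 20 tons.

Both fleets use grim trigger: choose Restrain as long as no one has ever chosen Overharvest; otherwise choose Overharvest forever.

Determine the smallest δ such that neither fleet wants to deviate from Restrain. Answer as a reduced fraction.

48/(1−δ) ≥ 59 + 20δ/(1−δ)
48 ≥ 59 − 39δ
δ ≥ 11/39.

11/39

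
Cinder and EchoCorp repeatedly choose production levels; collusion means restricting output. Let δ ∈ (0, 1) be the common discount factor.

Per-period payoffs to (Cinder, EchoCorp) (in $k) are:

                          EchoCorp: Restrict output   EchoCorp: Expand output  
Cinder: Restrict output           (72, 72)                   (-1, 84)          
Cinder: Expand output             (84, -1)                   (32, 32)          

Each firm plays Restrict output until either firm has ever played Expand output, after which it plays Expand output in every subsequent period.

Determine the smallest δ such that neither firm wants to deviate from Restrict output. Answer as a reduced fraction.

Cooperation forever yields 72 each period: 72/(1−δ).
Deviating yields 84 once, then 32 forever: 84 + 32δ/(1−δ).
No profitable deviation requires 72/(1−δ) ≥ 84 + 32δ/(1−δ).
Multiplying by (1−δ): 72 ≥ 84(1−δ) + 32δ = 84 − 52δ.
So 52δ ≥ 12, i.e. δ ≥ 12/52 = 3/13.

3/13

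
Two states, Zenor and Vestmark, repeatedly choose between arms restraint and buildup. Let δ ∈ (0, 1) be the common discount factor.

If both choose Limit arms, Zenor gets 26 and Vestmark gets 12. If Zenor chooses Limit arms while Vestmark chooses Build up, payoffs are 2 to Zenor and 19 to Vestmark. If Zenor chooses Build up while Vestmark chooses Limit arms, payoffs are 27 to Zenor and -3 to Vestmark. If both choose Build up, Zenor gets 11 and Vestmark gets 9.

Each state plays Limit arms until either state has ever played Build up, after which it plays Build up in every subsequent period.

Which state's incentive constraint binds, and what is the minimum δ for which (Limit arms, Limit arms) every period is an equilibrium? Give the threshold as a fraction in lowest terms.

Zenor's threshold: (27−26)/(27−11) = 1/16.
Vestmark's threshold: (19−12)/(19−9) = 7/10.
1/16 < 7/10, so Vestmark binds and δ* = 7/10.

Vestmark; δ ≥ 7/10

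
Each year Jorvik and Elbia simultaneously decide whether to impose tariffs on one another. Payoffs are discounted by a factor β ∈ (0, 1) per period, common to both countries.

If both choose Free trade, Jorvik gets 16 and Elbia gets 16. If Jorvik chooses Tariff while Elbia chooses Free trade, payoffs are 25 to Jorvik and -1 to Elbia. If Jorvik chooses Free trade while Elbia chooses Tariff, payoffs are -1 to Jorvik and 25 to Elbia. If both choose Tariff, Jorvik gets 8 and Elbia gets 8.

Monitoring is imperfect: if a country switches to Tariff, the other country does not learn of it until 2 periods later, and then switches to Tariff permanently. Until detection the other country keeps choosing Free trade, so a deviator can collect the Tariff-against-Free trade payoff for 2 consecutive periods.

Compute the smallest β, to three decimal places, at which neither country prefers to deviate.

The best deviation is to choose Tariff for all 2 undetected periods, earning 25 each, then 8 forever once detected.
Deviation value: 25(1−β^2)/(1−β) + 8β^2/(1−β); cooperation value: 16/(1−β).
IC: 16 ≥ 25(1−β^2) + 8β^2 = 25 − 17β^2.
So β^2 ≥ 9/17, giving β ≥ (9/17)^(1/2) ≈ 0.728.

0.728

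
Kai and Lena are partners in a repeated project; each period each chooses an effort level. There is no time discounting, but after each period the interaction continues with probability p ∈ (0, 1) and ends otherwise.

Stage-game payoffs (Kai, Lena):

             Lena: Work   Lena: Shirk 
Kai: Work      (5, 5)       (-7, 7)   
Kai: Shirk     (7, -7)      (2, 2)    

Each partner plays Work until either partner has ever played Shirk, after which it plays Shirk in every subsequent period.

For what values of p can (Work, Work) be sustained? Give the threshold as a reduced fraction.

2/5

With no time discounting, the continuation probability p plays the role of the discount factor.
Grim-trigger IC: 5/(1−p) ≥ 7 + 2p/(1−p) ⇒ p ≥ (7−5)/(7−2) = 2/5.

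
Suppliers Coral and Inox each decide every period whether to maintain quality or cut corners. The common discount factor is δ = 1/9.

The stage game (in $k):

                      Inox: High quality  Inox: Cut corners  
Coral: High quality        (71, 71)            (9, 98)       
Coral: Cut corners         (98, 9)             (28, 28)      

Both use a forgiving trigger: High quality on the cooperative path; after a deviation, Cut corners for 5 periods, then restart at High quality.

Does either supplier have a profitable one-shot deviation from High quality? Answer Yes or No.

A one-shot deviation gives 98 now, then 28 for 5 periods, then back to 71.
Gain from deviating: (98−71) today; loss: (71−28) in each of the next 5 periods.
No-deviation condition: (71−28)(δ+…+δ^5) ≥ 98−71, i.e. δ+…+δ^5 ≥ 27/43.
At δ = 1/9: δ+…+δ^5 = 0.1250 < 0.6279.
So cooperation is not sustainable.

Yes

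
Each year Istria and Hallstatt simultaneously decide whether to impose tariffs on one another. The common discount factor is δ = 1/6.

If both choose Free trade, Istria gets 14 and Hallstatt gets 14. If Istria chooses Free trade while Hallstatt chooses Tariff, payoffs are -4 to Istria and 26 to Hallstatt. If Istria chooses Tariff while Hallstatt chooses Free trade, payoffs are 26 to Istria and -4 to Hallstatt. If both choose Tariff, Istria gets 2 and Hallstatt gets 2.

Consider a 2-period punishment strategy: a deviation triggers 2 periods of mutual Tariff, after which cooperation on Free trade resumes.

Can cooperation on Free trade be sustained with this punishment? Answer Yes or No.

No

Comparing payoff streams over the 3 periods until play realigns: cooperate → 14(1+δ+…+δ^2); deviate → 26 + 2(δ+…+δ^2).
Cooperation is sustained iff (14−2)(δ+…+δ^2) ≥ 26−14.
δ+…+δ^2 = 1/6·(1−(1/6)^2)/(1−1/6) = 0.1944, and (26−14)/(14−2) = 1.0000.
0.1944 < 1.0000, so cooperation is not sustainable.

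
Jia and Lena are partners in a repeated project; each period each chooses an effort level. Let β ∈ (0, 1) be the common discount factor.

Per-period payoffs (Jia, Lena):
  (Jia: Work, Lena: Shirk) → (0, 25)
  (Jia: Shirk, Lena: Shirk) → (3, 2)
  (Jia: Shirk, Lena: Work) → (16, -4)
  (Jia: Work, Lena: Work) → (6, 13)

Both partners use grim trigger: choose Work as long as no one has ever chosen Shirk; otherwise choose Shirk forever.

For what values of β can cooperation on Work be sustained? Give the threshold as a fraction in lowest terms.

For Jia: deviation gain 16−6 = 10, per-period punishment loss 6−3 = 3. IC gives β ≥ 10/13.
For Lena: gain 12, loss 11 per period, so β ≥ 12/23.
The tighter constraint is Jia's, so cooperation needs β ≥ 10/13.

10/13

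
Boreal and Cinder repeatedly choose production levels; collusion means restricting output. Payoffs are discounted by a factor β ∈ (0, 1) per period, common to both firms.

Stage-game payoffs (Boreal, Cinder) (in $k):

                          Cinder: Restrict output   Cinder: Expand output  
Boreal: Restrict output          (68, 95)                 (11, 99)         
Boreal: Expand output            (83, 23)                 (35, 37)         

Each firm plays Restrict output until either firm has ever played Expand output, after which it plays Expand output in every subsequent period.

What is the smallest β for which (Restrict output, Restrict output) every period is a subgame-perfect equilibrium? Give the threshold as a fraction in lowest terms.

5/16

Boreal: cooperation gives 68 each period; deviation gives 83 once then 35 forever.
  68/(1−β) ≥ 83 + 35β/(1−β) ⇒ β ≥ 15/48 = 5/16.
Cinder: cooperation gives 95 each period; deviation gives 99 once then 37 forever.
  β ≥ 4/62 = 2/31.
Both must hold, so the binding constraint is Boreal's: β ≥ 5/16.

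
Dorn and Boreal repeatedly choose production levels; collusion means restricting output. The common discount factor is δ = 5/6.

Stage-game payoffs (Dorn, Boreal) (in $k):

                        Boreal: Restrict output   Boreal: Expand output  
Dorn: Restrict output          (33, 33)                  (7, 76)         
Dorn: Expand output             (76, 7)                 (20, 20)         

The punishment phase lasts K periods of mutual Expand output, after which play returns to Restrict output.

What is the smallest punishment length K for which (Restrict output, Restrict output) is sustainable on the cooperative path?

6

Need Σ_{k=1}^{K} δ^k ≥ (76−33)/(33−20) = 3.3077 at δ = 5/6.
At K = 5 the sum is 2.9906 < 3.3077; at K = 6 it is 3.3255 ≥ 3.3077.
So the minimum punishment length is K = 6.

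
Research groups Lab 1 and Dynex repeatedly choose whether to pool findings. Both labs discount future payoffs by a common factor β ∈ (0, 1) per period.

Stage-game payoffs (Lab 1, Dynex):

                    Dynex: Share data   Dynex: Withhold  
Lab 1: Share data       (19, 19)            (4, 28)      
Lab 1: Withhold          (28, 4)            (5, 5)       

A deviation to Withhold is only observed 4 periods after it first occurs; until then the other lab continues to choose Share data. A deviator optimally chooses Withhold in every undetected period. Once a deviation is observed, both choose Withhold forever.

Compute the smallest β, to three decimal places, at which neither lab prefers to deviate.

0.791

Deviating for the 4 undetected periods gains 28−19 = 9 per period over cooperation, then loses 19−5 = 14 per period forever once punishment starts.
Gain: 9(1 + β + … + β^3); loss: 14·β^4/(1−β).
No profitable deviation ⇔ 9(1−β^4) ≤ 14·β^4, i.e. β^4 ≥ 9/(9+14) = 9/23.
Hence β ≥ (9/23)^(1/4) ≈ 0.791.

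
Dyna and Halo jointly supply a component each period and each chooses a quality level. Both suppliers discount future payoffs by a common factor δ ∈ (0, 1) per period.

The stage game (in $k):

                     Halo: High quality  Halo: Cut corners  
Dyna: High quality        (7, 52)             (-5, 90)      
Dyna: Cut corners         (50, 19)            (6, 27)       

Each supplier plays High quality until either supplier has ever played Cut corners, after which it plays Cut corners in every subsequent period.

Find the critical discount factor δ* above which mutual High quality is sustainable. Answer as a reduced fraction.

43/44

For Dyna: deviation gain 50−7 = 43, per-period punishment loss 7−6 = 1. IC gives δ ≥ 43/44.
For Halo: gain 38, loss 25 per period, so δ ≥ 38/63.
The tighter constraint is Dyna's, so cooperation needs δ ≥ 43/44.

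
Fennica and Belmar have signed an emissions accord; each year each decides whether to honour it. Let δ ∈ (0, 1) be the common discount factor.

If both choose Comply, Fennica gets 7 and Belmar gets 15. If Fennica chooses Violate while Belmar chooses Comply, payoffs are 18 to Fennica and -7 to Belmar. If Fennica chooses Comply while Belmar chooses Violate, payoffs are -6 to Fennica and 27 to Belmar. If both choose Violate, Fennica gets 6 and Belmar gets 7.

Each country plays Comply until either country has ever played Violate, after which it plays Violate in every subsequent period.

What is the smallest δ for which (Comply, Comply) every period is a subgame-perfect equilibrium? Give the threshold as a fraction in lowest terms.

11/12

Fennica's threshold: (18−7)/(18−6) = 11/12.
Belmar's threshold: (27−15)/(27−7) = 3/5.
11/12 > 3/5, so Fennica binds and δ* = 11/12.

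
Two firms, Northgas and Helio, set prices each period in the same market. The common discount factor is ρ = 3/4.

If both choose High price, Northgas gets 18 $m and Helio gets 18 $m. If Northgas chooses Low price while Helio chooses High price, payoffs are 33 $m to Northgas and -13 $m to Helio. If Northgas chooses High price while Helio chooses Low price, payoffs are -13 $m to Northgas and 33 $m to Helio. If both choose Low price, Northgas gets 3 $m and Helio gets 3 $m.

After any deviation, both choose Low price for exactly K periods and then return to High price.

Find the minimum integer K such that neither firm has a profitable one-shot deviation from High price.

2

IC: ρ(1−ρ^K)/(1−ρ) ≥ (33−18)/(18−3) = 1.
With ρ = 3/4: need 1 − ρ^K ≥ 1·(1−3/4)/(3/4), i.e. ρ^K ≤ 0.6667.
Since (3/4)^1 = 0.7500 and (3/4)^2 = 0.5625, the smallest such K is 2.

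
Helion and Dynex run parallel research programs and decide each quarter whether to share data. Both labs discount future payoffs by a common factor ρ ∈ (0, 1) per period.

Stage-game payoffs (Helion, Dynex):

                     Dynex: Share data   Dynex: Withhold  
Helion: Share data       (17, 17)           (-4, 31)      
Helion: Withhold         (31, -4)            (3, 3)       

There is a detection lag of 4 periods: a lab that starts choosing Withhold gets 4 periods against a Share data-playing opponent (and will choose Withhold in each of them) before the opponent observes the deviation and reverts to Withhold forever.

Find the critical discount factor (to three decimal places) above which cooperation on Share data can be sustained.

A deviator earns 31 for 4 periods, then 3 forever; cooperating earns 17 forever. Multiplying the IC by (1−ρ):
17 ≥ 31(1−ρ^4) + 3ρ^4, so 28·ρ^4 ≥ 14 and ρ^4 ≥ 1/2.
ρ ≥ (1/2)^(1/4) ≈ 0.841.

0.841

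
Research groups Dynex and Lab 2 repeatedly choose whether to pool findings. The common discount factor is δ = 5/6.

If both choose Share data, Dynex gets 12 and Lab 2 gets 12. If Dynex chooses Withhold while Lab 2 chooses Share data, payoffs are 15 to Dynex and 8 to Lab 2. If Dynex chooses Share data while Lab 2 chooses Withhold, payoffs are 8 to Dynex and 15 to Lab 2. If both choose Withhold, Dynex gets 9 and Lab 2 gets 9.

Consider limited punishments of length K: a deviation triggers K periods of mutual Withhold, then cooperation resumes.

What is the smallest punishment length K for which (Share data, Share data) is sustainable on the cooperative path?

2

IC: δ(1−δ^K)/(1−δ) ≥ (15−12)/(12−9) = 1.
With δ = 5/6: need 1 − δ^K ≥ 1·(1−5/6)/(5/6), i.e. δ^K ≤ 0.8000.
Since (5/6)^1 = 0.8333 and (5/6)^2 = 0.6944, the smallest such K is 2.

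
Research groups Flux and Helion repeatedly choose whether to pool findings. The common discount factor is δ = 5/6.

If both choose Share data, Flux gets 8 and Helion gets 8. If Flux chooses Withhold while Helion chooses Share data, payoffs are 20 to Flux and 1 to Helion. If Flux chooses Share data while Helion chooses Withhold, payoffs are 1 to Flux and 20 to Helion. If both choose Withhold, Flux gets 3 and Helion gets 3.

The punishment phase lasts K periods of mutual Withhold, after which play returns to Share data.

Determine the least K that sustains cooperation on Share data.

Need Σ_{k=1}^{K} δ^k ≥ (20−8)/(8−3) = 2.4000 at δ = 5/6.
At K = 3 the sum is 2.1065 < 2.4000; at K = 4 it is 2.5887 ≥ 2.4000.
So the minimum punishment length is K = 4.

4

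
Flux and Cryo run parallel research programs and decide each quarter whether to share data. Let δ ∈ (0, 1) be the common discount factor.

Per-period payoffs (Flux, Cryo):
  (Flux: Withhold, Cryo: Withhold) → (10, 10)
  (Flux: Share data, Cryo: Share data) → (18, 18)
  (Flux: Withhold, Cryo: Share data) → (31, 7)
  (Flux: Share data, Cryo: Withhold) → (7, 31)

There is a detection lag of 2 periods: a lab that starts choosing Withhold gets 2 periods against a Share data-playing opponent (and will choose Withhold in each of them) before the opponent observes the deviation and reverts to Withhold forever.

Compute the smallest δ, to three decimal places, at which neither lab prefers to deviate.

The best deviation is to choose Withhold for all 2 undetected periods, earning 31 each, then 10 forever once detected.
Deviation value: 31(1−δ^2)/(1−δ) + 10δ^2/(1−δ); cooperation value: 18/(1−δ).
IC: 18 ≥ 31(1−δ^2) + 10δ^2 = 31 − 21δ^2.
So δ^2 ≥ 13/21, giving δ ≥ (13/21)^(1/2) ≈ 0.787.

0.787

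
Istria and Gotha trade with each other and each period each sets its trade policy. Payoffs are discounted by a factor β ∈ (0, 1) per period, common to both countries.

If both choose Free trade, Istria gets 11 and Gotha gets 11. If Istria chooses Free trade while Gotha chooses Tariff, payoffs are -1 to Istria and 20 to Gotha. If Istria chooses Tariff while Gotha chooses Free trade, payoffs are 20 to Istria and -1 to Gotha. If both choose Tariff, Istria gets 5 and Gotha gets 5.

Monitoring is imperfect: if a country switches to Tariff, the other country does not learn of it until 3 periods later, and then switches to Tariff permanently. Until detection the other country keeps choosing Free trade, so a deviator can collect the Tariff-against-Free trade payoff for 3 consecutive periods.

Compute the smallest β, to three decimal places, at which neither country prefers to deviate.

Deviating for the 3 undetected periods gains 20−11 = 9 per period over cooperation, then loses 11−5 = 6 per period forever once punishment starts.
Gain: 9(1 + β + … + β^2); loss: 6·β^3/(1−β).
No profitable deviation ⇔ 9(1−β^3) ≤ 6·β^3, i.e. β^3 ≥ 9/(9+6) = 3/5.
Hence β ≥ (3/5)^(1/3) ≈ 0.843.

0.843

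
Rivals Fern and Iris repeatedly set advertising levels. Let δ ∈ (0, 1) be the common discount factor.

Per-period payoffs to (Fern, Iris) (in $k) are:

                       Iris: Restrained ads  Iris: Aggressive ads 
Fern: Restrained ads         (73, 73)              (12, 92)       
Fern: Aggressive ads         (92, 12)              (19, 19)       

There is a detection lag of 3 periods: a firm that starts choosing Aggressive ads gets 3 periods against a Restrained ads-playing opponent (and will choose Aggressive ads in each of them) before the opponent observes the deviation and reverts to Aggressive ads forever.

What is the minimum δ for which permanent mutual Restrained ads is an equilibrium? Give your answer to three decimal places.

The best deviation is to choose Aggressive ads for all 3 undetected periods, earning 92 each, then 19 forever once detected.
Deviation value: 92(1−δ^3)/(1−δ) + 19δ^3/(1−δ); cooperation value: 73/(1−δ).
IC: 73 ≥ 92(1−δ^3) + 19δ^3 = 92 − 73δ^3.
So δ^3 ≥ 19/73, giving δ ≥ (19/73)^(1/3) ≈ 0.638.

0.638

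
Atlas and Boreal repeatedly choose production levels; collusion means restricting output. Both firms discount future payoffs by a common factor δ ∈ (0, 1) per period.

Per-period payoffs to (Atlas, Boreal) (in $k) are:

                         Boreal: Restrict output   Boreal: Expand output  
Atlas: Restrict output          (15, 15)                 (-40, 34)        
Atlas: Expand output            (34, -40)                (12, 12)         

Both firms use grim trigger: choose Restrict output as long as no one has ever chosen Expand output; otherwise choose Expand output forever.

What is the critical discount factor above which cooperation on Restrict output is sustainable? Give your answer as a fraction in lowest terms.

19/22

15/(1−δ) ≥ 34 + 12δ/(1−δ)
15 ≥ 34 − 22δ
δ ≥ 19/22.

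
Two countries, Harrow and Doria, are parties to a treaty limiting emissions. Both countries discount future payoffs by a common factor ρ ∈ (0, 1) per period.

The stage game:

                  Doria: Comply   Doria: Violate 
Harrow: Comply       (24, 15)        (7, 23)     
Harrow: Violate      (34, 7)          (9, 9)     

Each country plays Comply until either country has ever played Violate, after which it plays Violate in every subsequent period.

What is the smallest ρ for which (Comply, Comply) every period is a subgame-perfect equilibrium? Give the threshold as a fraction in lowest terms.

Harrow: cooperation gives 24 each period; deviation gives 34 once then 9 forever.
  24/(1−ρ) ≥ 34 + 9ρ/(1−ρ) ⇒ ρ ≥ 10/25 = 2/5.
Doria: cooperation gives 15 each period; deviation gives 23 once then 9 forever.
  ρ ≥ 8/14 = 4/7.
Both must hold, so the binding constraint is Doria's: ρ ≥ 4/7.

4/7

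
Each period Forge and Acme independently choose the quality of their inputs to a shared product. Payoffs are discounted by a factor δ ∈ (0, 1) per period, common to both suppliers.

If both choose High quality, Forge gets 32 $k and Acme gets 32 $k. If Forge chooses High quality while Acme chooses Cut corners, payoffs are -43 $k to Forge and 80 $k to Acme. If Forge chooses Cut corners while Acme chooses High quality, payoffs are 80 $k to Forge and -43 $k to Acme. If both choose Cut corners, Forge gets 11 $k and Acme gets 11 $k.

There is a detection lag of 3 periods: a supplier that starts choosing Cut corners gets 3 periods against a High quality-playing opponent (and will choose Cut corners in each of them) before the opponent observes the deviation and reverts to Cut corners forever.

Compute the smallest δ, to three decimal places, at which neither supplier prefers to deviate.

0.886

A deviator earns 80 for 3 periods, then 11 forever; cooperating earns 32 forever. Multiplying the IC by (1−δ):
32 ≥ 80(1−δ^3) + 11δ^3, so 69·δ^3 ≥ 48 and δ^3 ≥ 16/23.
δ ≥ (16/23)^(1/3) ≈ 0.886.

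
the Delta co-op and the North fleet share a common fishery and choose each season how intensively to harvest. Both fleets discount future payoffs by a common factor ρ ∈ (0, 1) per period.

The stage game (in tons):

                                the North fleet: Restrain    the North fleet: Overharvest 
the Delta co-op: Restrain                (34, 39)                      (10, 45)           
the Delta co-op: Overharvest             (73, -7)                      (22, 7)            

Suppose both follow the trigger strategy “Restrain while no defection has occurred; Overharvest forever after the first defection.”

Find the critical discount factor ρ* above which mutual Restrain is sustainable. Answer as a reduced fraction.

13/17

For the Delta co-op: deviation gain 73−34 = 39, per-period punishment loss 34−22 = 12. IC gives ρ ≥ 39/51 = 13/17.
For the North fleet: gain 6, loss 32 per period, so ρ ≥ 6/38 = 3/19.
The tighter constraint is the Delta co-op's, so cooperation needs ρ ≥ 13/17.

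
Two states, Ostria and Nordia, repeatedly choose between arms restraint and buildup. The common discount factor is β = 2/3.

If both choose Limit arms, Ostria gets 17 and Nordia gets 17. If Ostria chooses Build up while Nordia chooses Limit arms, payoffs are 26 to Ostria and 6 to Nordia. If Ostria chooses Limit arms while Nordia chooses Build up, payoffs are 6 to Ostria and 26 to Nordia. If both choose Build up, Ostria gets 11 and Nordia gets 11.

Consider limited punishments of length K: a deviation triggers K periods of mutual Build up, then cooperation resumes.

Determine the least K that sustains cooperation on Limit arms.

IC: β(1−β^K)/(1−β) ≥ (26−17)/(17−11) = 3/2.
With β = 2/3: need 1 − β^K ≥ 3/2·(1−2/3)/(2/3), i.e. β^K ≤ 0.2500.
Since (2/3)^3 = 0.2963 and (2/3)^4 = 0.1975, the smallest such K is 4.

4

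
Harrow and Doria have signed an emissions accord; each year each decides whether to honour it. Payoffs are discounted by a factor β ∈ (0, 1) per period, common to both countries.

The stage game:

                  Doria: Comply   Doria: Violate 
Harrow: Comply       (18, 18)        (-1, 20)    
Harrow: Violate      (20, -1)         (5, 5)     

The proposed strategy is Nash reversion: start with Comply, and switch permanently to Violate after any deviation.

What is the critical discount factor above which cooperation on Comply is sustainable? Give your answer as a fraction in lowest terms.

Under grim trigger the critical discount factor is (T−C)/(T−P) with T = 20, C = 18, P = 5.
β* = (20−18)/(20−5) = 2/15.

2/15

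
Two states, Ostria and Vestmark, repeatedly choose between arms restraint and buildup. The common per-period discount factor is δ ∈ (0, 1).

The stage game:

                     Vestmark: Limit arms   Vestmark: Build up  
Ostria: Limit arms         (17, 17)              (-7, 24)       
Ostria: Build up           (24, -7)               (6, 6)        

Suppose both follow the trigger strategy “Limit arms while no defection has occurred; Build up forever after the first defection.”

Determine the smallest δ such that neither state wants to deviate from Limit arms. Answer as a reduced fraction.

17/(1−δ) ≥ 24 + 6δ/(1−δ)
17 ≥ 24 − 18δ
δ ≥ 7/18.

7/18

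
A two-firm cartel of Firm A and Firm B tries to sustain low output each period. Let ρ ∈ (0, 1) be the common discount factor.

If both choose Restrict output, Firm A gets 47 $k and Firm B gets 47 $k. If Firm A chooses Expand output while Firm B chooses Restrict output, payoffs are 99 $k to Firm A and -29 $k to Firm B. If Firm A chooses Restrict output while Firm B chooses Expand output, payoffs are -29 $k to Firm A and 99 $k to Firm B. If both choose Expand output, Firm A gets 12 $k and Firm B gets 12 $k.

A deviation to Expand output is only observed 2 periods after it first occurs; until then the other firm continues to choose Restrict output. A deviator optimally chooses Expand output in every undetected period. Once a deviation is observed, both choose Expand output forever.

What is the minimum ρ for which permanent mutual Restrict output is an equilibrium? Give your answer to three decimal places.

Deviating for the 2 undetected periods gains 99−47 = 52 per period over cooperation, then loses 47−12 = 35 per period forever once punishment starts.
Gain: 52(1 + ρ + … + ρ^1); loss: 35·ρ^2/(1−ρ).
No profitable deviation ⇔ 52(1−ρ^2) ≤ 35·ρ^2, i.e. ρ^2 ≥ 52/(52+35) = 52/87.
Hence ρ ≥ (52/87)^(1/2) ≈ 0.773.

0.773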